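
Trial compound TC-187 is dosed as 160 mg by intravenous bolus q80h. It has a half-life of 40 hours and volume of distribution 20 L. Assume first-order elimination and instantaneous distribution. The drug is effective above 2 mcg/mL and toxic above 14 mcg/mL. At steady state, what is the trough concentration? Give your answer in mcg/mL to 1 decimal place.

τ = 80 h = 2 half-lives, so f = (1/2)^2 = 0.25.
Accumulation ratio R = 1/(1 − f) = 1/0.75 = 4/3.
Single-dose peak C₀ = D/Vd = 160/20 = 8 mcg/mL.
Steady-state peak Cmax,ss = C₀·R = 8 × 4/3 ≈ 10.667 mcg/mL.
Steady-state trough Cmin,ss = Cmax,ss·f ≈ 10.667 × 0.25 ≈ 2.667 mcg/mL.
Trough 2.7 mcg/mL vs MEC 2 mcg/mL: adequate.

2.7 mcg/mL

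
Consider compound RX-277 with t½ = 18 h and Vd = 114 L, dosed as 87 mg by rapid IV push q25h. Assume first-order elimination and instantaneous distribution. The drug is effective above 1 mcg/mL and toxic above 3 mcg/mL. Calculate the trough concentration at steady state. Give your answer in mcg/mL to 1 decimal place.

0.5 mcg/mL

τ/t½ = 25/18 ≈ 1.3889, so fraction remaining f = (1/2)^(25/18) ≈ 0.3819.
At steady state, accumulation factor R = 1/(1 − e^(−kτ)) ≈ 1.6179.
Each bolus raises the concentration by D/Vd = 87/114 ≈ 0.763 mcg/mL.
Cmax,ss = C₀/(1 − f) ≈ 0.763/0.6181 ≈ 1.234 mcg/mL.
One interval later, Cmin,ss = Cmax,ss·e^(−kτ) ≈ 1.234 × 0.3819 ≈ 0.471 mcg/mL.
Trough 0.5 mcg/mL vs MEC 1 mcg/mL: subtherapeutic.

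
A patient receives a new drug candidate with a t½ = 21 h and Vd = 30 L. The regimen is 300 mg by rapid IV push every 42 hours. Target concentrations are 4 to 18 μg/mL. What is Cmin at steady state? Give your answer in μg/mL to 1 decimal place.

3.3 μg/mL

τ = 42 h = 2 half-lives, so f = (1/2)^2 = 0.25.
At steady state, R = 1/(1 − 0.25) = 4/3.
Single-dose peak C₀ = D/Vd = 300/30 = 10 μg/mL.
Steady-state peak Cmax,ss = C₀·R = 10 × 4/3 ≈ 13.333 μg/mL.
Steady-state trough Cmin,ss = Cmax,ss·f ≈ 13.333 × 0.25 ≈ 3.333 μg/mL.
Trough 3.3 μg/mL vs MEC 4 μg/mL: subtherapeutic.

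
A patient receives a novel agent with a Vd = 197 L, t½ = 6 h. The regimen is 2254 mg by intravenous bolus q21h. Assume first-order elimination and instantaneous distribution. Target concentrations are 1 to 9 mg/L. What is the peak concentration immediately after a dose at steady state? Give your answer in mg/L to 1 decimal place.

12.6 mg/L

k = ln2/t½ = ln2/6 ≈ 0.115525 h⁻¹; fraction remaining f = e^(−kτ) = e^(−0.115525×21) ≈ 0.0884.
Accumulation ratio R = 1/(1 − f) ≈ 1/0.9116 ≈ 1.0970.
Single-dose peak C₀ = D/Vd = 2254/197 ≈ 11.442 mg/L.
Steady-state peak Cmax,ss = C₀·R ≈ 11.442 × 1.0970 ≈ 12.552 mg/L.
Peak 12.6 mg/L vs MTC 9 mg/L: exceeds toxic threshold.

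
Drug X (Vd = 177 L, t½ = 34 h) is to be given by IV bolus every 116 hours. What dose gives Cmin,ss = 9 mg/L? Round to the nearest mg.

τ/t½ = 116/34 ≈ 3.4118, so f = (1/2)^(116/34) ≈ 0.093963.
Cmin,ss = (D/Vd)·f/(1−f), so D = Cmin,ss·Vd·(1−f)/f.
D = 9 × 177 × (1−f)/f ≈ 9 × 177 × 9.64249 ≈ 15360.49 mg.

15360 mg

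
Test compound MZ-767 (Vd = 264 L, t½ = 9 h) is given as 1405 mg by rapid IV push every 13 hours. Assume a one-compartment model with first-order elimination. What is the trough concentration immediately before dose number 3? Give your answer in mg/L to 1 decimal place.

2.7 mg/L

f = (1/2)^(τ/t½) = (1/2)^(13/9) ≈ 0.3674.
C₀ = D/Vd = 1405/264 ≈ 5.322 mg/L.
Before the 3rd dose, 2 doses have been given. Superposition: Cmin = C₀·(f + f²).
≈ 5.322 × (0.3674 + 0.1350) ≈ 5.322 × 0.5024 ≈ 2.674 mg/L.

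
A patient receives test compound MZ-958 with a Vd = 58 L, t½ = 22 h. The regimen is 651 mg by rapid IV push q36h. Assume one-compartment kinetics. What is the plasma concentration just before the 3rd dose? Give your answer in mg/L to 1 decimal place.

f = (1/2)^(τ/t½) = (1/2)^(36/22) ≈ 0.3217.
C₀ = D/Vd = 651/58 ≈ 11.224 mg/L.
Before the 3rd dose, 2 doses have been given. Superposition: Cmin = C₀·(f + f²).
≈ 11.224 × (0.3217 + 0.1035) ≈ 11.224 × 0.4252 ≈ 4.772 mg/L.

4.8 mg/L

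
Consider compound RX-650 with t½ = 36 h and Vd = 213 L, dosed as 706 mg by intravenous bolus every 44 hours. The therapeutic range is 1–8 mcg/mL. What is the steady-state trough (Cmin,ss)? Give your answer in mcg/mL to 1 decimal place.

2.5 mcg/mL

k = ln2/t½ = ln2/36 ≈ 0.019254 h⁻¹; fraction remaining f = e^(−kτ) = e^(−0.019254×44) ≈ 0.4286.
At steady state, accumulation factor R = 1/(1 − e^(−kτ)) ≈ 1.7501.
Each bolus raises the concentration by D/Vd = 706/213 ≈ 3.315 mcg/mL.
Steady-state peak Cmax,ss = C₀·R ≈ 3.315 × 1.7501 ≈ 5.802 mcg/mL.
One interval later, Cmin,ss = Cmax,ss·e^(−kτ) ≈ 5.802 × 0.4286 ≈ 2.487 mcg/mL.
Trough 2.5 mcg/mL vs MEC 1 mcg/mL: adequate.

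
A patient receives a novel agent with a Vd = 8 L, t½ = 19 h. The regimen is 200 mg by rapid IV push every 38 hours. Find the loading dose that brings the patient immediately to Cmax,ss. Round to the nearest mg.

f = (1/2)^(38/19) ≈ 0.250000; accumulation ratio R = 1/(1−f) ≈ 1.33333.
Loading dose to hit Cmax,ss on first dose: D_load = D_maint·R ≈ 200 × 1.33333 ≈ 266.67 mg.

267 mg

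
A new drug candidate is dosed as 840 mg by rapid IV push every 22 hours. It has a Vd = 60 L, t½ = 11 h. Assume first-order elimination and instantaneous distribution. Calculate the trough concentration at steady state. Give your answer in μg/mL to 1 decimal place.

4.7 μg/mL

τ = 22 h = 2 half-lives, so f = (1/2)^2 = 0.25.
At steady state, R = 1/(1 − 0.25) = 4/3.
Single-dose peak C₀ = D/Vd = 840/60 = 14 μg/mL.
Steady-state peak Cmax,ss = C₀·R = 14 × 4/3 ≈ 18.667 μg/mL.
Steady-state trough Cmin,ss = Cmax,ss·f ≈ 18.667 × 0.25 ≈ 4.667 μg/mL.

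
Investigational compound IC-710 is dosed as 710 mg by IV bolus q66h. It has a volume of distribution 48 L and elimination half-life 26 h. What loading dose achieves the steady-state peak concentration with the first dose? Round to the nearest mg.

f = (1/2)^(66/26) ≈ 0.172126; accumulation ratio R = 1/(1−f) ≈ 1.20791.
Loading dose to hit Cmax,ss on first dose: D_load = D_maint·R ≈ 710 × 1.20791 ≈ 857.62 mg.

858 mg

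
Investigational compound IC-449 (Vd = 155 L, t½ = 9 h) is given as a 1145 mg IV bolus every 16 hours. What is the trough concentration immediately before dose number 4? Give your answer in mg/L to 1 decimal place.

3.0 mg/L

f = (1/2)^(τ/t½) = (1/2)^(16/9) ≈ 0.2916.
C₀ = D/Vd = 1145/155 ≈ 7.387 mg/L.
Before the 4th dose, 3 doses have been given. Superposition: Cmin = C₀·(f + f² + … + f^3).
≈ 7.387 × (0.2916 + 0.0850 + 0.0248) ≈ 7.387 × 0.4014 ≈ 2.965 mg/L.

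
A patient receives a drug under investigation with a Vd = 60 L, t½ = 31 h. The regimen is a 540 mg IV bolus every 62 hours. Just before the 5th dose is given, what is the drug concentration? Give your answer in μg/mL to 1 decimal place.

3.0 μg/mL

f = (1/2)^(τ/t½) = (1/2)^(62/31) ≈ 0.2500.
C₀ = D/Vd = 540/60 ≈ 9.000 μg/mL.
Before the 5th dose, 4 doses have been given. Superposition: Cmin = C₀·(f + f² + … + f^4).
≈ 9.000 × (0.2500 + 0.0625 + 0.0156 + 0.0039) ≈ 9.000 × 0.3320 ≈ 2.988 μg/mL.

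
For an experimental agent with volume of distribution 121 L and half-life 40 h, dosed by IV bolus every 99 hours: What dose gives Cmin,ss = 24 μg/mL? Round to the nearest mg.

τ/t½ = 99/40 ≈ 2.475, so f = (1/2)^(99/40) ≈ 0.179867.
Cmin,ss = (D/Vd)·f/(1−f), so D = Cmin,ss·Vd·(1−f)/f.
D = 24 × 121 × (1−f)/f ≈ 24 × 121 × 4.55966 ≈ 13241.25 mg.

13241 mg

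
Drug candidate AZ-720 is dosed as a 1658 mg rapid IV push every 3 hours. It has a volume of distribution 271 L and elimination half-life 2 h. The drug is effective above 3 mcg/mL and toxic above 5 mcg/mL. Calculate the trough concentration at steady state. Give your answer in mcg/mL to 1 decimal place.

τ/t½ = 3/2 ≈ 1.5, so fraction remaining f = (1/2)^(3/2) ≈ 0.3536.
At steady state, accumulation factor R = 1/(1 − e^(−kτ)) ≈ 1.5470.
Each bolus raises the concentration by D/Vd = 1658/271 ≈ 6.118 mcg/mL.
Steady-state peak Cmax,ss = C₀·R ≈ 6.118 × 1.5470 ≈ 9.465 mcg/mL.
Steady-state trough Cmin,ss = Cmax,ss·f ≈ 9.465 × 0.3536 ≈ 3.347 mcg/mL.
Trough 3.3 mcg/mL vs MEC 3 mcg/mL: adequate.

3.3 mcg/mL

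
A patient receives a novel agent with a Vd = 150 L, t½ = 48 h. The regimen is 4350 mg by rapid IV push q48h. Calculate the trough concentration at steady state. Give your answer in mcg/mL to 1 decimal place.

The dosing interval is 1 half-life, so f = 2^(−1) = 0.5.
Accumulation ratio R = 1/(1 − f) = 1/0.5 = 2/1.
Single-dose peak C₀ = D/Vd = 4350/150 = 29 mcg/mL.
Steady-state peak Cmax,ss = C₀·R = 29 × 2/1 ≈ 58.000 mcg/mL.
Steady-state trough Cmin,ss = Cmax,ss·f ≈ 58.000 × 0.5 ≈ 29.000 mcg/mL.

29.0 mcg/mL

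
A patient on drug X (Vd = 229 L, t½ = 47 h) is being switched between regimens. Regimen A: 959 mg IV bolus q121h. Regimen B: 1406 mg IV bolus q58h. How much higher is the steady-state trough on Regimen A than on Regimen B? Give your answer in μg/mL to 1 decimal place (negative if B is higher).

-3.7 μg/mL

Regimen A: f = (1/2)^(121/47) ≈ 0.1679; Cmin,ss = (959/229)·f/(1−f) ≈ 0.845 μg/mL.
Regimen B: f = (1/2)^(58/47) ≈ 0.4251; Cmin,ss = (1406/229)·f/(1−f) ≈ 4.540 μg/mL.
Difference ≈ 0.845 − 4.540 ≈ -3.695 μg/mL.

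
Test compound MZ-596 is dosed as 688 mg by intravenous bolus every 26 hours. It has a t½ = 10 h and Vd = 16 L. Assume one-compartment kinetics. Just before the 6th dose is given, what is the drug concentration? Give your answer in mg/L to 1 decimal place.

f = (1/2)^(τ/t½) = (1/2)^(26/10) ≈ 0.1649.
C₀ = D/Vd = 688/16 ≈ 43.000 mg/L.
Before the 6th dose, 5 doses have been given. Superposition: Cmin = C₀·(f + f² + … + f^5).
≈ 43.000 × (0.1649 + 0.0272 + 0.0045 + 0.0007 + 0.0001) ≈ 43.000 × 0.1974 ≈ 8.488 mg/L.

8.5 mg/L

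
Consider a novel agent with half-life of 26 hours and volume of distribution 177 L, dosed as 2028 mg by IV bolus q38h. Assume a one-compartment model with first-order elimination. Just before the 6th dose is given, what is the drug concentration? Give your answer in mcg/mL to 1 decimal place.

6.5 mcg/mL

f = (1/2)^(τ/t½) = (1/2)^(38/26) ≈ 0.3631.
C₀ = D/Vd = 2028/177 ≈ 11.458 mcg/mL.
Before the 6th dose, 5 doses have been given. Superposition: Cmin = C₀·(f + f² + … + f^5).
≈ 11.458 × (0.3631 + 0.1318 + 0.0479 + 0.0174 + 0.0063) ≈ 11.458 × 0.5665 ≈ 6.491 mcg/mL.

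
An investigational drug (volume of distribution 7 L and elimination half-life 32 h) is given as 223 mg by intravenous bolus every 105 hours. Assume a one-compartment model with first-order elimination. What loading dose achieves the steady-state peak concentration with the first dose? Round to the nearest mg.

f = (1/2)^(105/32) ≈ 0.102860; accumulation ratio R = 1/(1−f) ≈ 1.11465.
Loading dose to hit Cmax,ss on first dose: D_load = D_maint·R ≈ 223 × 1.11465 ≈ 248.57 mg.

249 mg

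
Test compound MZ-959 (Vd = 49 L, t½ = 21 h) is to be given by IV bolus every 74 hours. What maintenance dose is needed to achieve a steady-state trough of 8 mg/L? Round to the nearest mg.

τ/t½ = 74/21 ≈ 3.5238, so f = (1/2)^(74/21) ≈ 0.086942.
Cmin,ss = (D/Vd)·f/(1−f), so D = Cmin,ss·Vd·(1−f)/f.
D = 8 × 49 × (1−f)/f ≈ 8 × 49 × 10.50192 ≈ 4116.75 mg.

4117 mg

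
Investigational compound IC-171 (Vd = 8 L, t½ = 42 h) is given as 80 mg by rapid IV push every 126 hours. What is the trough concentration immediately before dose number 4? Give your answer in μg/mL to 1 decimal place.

1.4 μg/mL

f = (1/2)^(τ/t½) = (1/2)^(126/42) ≈ 0.1250.
C₀ = D/Vd = 80/8 ≈ 10.000 μg/mL.
Before the 4th dose, 3 doses have been given. Superposition: Cmin = C₀·(f + f² + … + f^3).
≈ 10.000 × (0.1250 + 0.0156 + 0.0020) ≈ 10.000 × 0.1426 ≈ 1.426 μg/mL.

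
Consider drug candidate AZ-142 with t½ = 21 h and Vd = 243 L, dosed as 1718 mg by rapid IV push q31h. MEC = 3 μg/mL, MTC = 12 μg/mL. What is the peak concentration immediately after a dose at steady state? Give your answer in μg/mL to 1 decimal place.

11.0 μg/mL

τ/t½ = 31/21 ≈ 1.4762, so fraction remaining f = (1/2)^(31/21) ≈ 0.3594.
Accumulation ratio R = 1/(1 − f) ≈ 1/0.6406 ≈ 1.5610.
Each bolus raises the concentration by D/Vd = 1718/243 ≈ 7.070 μg/mL.
Steady-state peak Cmax,ss = C₀·R ≈ 7.070 × 1.5610 ≈ 11.036 μg/mL.
Peak 11.0 μg/mL vs MTC 12 μg/mL: below toxic threshold.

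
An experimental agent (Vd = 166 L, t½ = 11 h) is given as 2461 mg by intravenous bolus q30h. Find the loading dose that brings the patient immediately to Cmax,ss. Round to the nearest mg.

2899 mg

f = (1/2)^(30/11) ≈ 0.151011; accumulation ratio R = 1/(1−f) ≈ 1.17787.
Loading dose to hit Cmax,ss on first dose: D_load = D_maint·R ≈ 2461 × 1.17787 ≈ 2898.74 mg.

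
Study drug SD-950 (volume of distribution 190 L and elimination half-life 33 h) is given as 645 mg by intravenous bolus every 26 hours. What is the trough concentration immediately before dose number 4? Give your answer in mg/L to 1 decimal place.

3.8 mg/L

f = (1/2)^(τ/t½) = (1/2)^(26/33) ≈ 0.5792.
C₀ = D/Vd = 645/190 ≈ 3.395 mg/L.
Before the 4th dose, 3 doses have been given. Superposition: Cmin = C₀·(f + f² + … + f^3).
≈ 3.395 × (0.5792 + 0.3355 + 0.1943) ≈ 3.395 × 1.1090 ≈ 3.765 mg/L.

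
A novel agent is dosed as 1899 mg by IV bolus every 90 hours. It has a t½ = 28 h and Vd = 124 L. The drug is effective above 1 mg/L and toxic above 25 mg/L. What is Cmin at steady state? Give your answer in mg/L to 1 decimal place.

Over one 90-h interval, 90/28 ≈ 3.2143 half-lives elapse, leaving f ≈ 0.1077 of each dose.
Accumulation ratio R = 1/(1 − f) ≈ 1/0.8923 ≈ 1.1207.
Each bolus raises the concentration by D/Vd = 1899/124 ≈ 15.315 mg/L.
Steady-state peak Cmax,ss = C₀·R ≈ 15.315 × 1.1207 ≈ 17.164 mg/L.
Steady-state trough Cmin,ss = Cmax,ss·f ≈ 17.164 × 0.1077 ≈ 1.849 mg/L.
Trough 1.8 mg/L vs MEC 1 mg/L: adequate.

1.8 mg/L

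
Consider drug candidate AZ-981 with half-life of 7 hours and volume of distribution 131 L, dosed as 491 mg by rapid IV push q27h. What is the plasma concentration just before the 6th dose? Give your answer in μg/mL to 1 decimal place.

0.3 μg/mL

f = (1/2)^(τ/t½) = (1/2)^(27/7) ≈ 0.0690.
C₀ = D/Vd = 491/131 ≈ 3.748 μg/mL.
Before the 6th dose, 5 doses have been given. Superposition: Cmin = C₀·(f + f² + … + f^5).
≈ 3.748 × (0.0690 + 0.0048 + 0.0003 + 0.0000 + 0.0000) ≈ 3.748 × 0.0741 ≈ 0.278 μg/mL.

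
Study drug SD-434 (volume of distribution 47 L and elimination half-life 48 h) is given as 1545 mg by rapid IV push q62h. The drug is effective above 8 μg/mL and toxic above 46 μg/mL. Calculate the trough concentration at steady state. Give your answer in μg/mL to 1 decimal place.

22.7 μg/mL

τ/t½ = 62/48 ≈ 1.2917, so fraction remaining f = (1/2)^(62/48) ≈ 0.4085.
At steady state, accumulation factor R = 1/(1 − e^(−kτ)) ≈ 1.6906.
Single-dose peak C₀ = D/Vd = 1545/47 ≈ 32.872 μg/mL.
Cmax,ss = C₀/(1 − f) ≈ 32.872/0.5915 ≈ 55.574 μg/mL.
One interval later, Cmin,ss = Cmax,ss·e^(−kτ) ≈ 55.574 × 0.4085 ≈ 22.702 μg/mL.
Trough 22.7 μg/mL vs MEC 8 μg/mL: adequate.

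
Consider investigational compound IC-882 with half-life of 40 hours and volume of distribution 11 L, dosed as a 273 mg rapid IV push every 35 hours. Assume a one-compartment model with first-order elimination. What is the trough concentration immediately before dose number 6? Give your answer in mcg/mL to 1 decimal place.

28.3 mcg/mL

f = (1/2)^(τ/t½) = (1/2)^(35/40) ≈ 0.5453.
C₀ = D/Vd = 273/11 ≈ 24.818 mcg/mL.
Before the 6th dose, 5 doses have been given. Superposition: Cmin = C₀·(f + f² + … + f^5).
≈ 24.818 × (0.5453 + 0.2974 + 0.1621 + 0.0884 + 0.0482) ≈ 24.818 × 1.1414 ≈ 28.327 mcg/mL.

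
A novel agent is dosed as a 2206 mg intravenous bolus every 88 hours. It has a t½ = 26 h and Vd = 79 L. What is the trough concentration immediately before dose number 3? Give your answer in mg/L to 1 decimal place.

f = (1/2)^(τ/t½) = (1/2)^(88/26) ≈ 0.0957.
C₀ = D/Vd = 2206/79 ≈ 27.924 mg/L.
Before the 3rd dose, 2 doses have been given. Superposition: Cmin = C₀·(f + f²).
≈ 27.924 × (0.0957 + 0.0092) ≈ 27.924 × 0.1049 ≈ 2.929 mg/L.

2.9 mg/L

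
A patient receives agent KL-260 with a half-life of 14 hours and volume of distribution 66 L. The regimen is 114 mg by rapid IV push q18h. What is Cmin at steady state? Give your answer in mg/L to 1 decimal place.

τ/t½ = 18/14 ≈ 1.2857, so fraction remaining f = (1/2)^(18/14) ≈ 0.4102.
At steady state, accumulation factor R = 1/(1 − e^(−kτ)) ≈ 1.6955.
Single-dose peak C₀ = D/Vd = 114/66 ≈ 1.727 mg/L.
Steady-state peak Cmax,ss = C₀·R ≈ 1.727 × 1.6955 ≈ 2.928 mg/L.
Steady-state trough Cmin,ss = Cmax,ss·f ≈ 2.928 × 0.4102 ≈ 1.201 mg/L.

1.2 mg/L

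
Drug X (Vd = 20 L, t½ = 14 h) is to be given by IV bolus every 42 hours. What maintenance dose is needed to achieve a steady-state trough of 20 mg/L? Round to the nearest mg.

2800 mg

τ/t½ = 42/14 ≈ 3, so f = (1/2)^(42/14) ≈ 0.125000.
Cmin,ss = (D/Vd)·f/(1−f), so D = Cmin,ss·Vd·(1−f)/f.
D = 20 × 20 × (1−f)/f ≈ 20 × 20 × 7.00000 ≈ 2800.00 mg.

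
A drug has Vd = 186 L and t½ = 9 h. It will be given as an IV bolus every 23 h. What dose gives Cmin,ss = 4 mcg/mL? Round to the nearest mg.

τ/t½ = 23/9 ≈ 2.5556, so f = (1/2)^(23/9) ≈ 0.170099.
Cmin,ss = (D/Vd)·f/(1−f), so D = Cmin,ss·Vd·(1−f)/f.
D = 4 × 186 × (1−f)/f ≈ 4 × 186 × 4.87893 ≈ 3629.92 mg.

3630 mg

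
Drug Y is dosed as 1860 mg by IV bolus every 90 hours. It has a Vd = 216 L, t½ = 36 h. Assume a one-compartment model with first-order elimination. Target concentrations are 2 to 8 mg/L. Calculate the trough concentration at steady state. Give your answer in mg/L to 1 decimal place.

Over one 90-h interval, 90/36 ≈ 2.5 half-lives elapse, leaving f ≈ 0.1768 of each dose.
At steady state, accumulation factor R = 1/(1 − e^(−kτ)) ≈ 1.2148.
Single-dose peak C₀ = D/Vd = 1860/216 ≈ 8.611 mg/L.
Cmax,ss = C₀/(1 − f) ≈ 8.611/0.8232 ≈ 10.460 mg/L.
Steady-state trough Cmin,ss = Cmax,ss·f ≈ 10.460 × 0.1768 ≈ 1.849 mg/L.
Trough 1.8 mg/L vs MEC 2 mg/L: subtherapeutic.

1.8 mg/L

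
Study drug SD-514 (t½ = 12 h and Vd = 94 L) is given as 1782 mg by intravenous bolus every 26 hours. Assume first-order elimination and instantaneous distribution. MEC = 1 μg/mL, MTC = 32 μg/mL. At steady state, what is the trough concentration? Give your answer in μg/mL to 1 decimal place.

Over one 26-h interval, 26/12 ≈ 2.1667 half-lives elapse, leaving f ≈ 0.2227 of each dose.
At steady state, accumulation factor R = 1/(1 − e^(−kτ)) ≈ 1.2865.
Single-dose peak C₀ = D/Vd = 1782/94 ≈ 18.957 μg/mL.
Steady-state peak Cmax,ss = C₀·R ≈ 18.957 × 1.2865 ≈ 24.388 μg/mL.
Steady-state trough Cmin,ss = Cmax,ss·f ≈ 24.388 × 0.2227 ≈ 5.431 μg/mL.
Trough 5.4 μg/mL vs MEC 1 μg/mL: adequate.

5.4 μg/mL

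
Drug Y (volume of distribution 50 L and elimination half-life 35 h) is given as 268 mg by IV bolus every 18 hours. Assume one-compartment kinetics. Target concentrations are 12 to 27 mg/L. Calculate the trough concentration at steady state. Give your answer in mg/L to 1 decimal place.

12.5 mg/L

Over one 18-h interval, 18/35 ≈ 0.51429 half-lives elapse, leaving f ≈ 0.7001 of each dose.
Each bolus raises the concentration by D/Vd = 268/50 ≈ 5.360 mg/L.
Steady-state trough Cmin,ss = C₀·f/(1−f) ≈ 5.360 × 0.7001/0.2999 ≈ 12.513 mg/L.
Trough 12.5 mg/L vs MEC 12 mg/L: adequate.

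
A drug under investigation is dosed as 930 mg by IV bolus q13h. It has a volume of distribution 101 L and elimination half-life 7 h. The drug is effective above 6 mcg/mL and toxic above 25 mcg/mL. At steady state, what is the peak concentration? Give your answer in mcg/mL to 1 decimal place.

12.7 mcg/mL

k = ln2/t½ = ln2/7 ≈ 0.099021 h⁻¹; fraction remaining f = e^(−kτ) = e^(−0.099021×13) ≈ 0.2760.
At steady state, accumulation factor R = 1/(1 − e^(−kτ)) ≈ 1.3812.
Single-dose peak C₀ = D/Vd = 930/101 ≈ 9.208 mcg/mL.
Steady-state peak Cmax,ss = C₀·R ≈ 9.208 × 1.3812 ≈ 12.718 mcg/mL.
Peak 12.7 mcg/mL vs MTC 25 mcg/mL: below toxic threshold.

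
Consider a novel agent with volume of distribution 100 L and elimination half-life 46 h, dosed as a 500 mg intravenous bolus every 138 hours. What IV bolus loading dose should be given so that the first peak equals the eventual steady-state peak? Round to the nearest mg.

f = (1/2)^(138/46) ≈ 0.125000; accumulation ratio R = 1/(1−f) ≈ 1.14286.
Loading dose to hit Cmax,ss on first dose: D_load = D_maint·R ≈ 500 × 1.14286 ≈ 571.43 mg.

571 mg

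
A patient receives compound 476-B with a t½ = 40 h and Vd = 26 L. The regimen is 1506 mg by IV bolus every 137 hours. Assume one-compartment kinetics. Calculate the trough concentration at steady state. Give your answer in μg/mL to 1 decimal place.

5.9 μg/mL

Over one 137-h interval, 137/40 ≈ 3.425 half-lives elapse, leaving f ≈ 0.0931 of each dose.
Accumulation ratio R = 1/(1 − f) ≈ 1/0.9069 ≈ 1.1027.
Single-dose peak C₀ = D/Vd = 1506/26 ≈ 57.923 μg/mL.
Cmax,ss = C₀/(1 − f) ≈ 57.923/0.9069 ≈ 63.869 μg/mL.
Steady-state trough Cmin,ss = Cmax,ss·f ≈ 63.869 × 0.0931 ≈ 5.946 μg/mL.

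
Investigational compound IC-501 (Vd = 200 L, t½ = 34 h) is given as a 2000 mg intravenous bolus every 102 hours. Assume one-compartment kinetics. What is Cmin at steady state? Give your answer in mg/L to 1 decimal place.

τ = 102 h = 3 half-lives, so f = (1/2)^3 = 0.125.
Accumulation ratio R = 1/(1 − f) = 1/0.875 = 8/7.
Single-dose peak C₀ = D/Vd = 2000/200 = 10 mg/L.
Steady-state peak Cmax,ss = C₀·R = 10 × 8/7 ≈ 11.429 mg/L.
Steady-state trough Cmin,ss = Cmax,ss·f ≈ 11.429 × 0.125 ≈ 1.429 mg/L.

1.4 mg/L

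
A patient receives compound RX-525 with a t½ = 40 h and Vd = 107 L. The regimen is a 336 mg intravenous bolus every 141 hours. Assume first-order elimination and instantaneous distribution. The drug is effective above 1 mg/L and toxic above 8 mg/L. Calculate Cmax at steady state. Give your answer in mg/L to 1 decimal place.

Over one 141-h interval, 141/40 ≈ 3.525 half-lives elapse, leaving f ≈ 0.0869 of each dose.
Accumulation ratio R = 1/(1 − f) ≈ 1/0.9131 ≈ 1.0952.
Single-dose peak C₀ = D/Vd = 336/107 ≈ 3.140 mg/L.
Cmax,ss = C₀/(1 − f) ≈ 3.140/0.9131 ≈ 3.439 mg/L.
Peak 3.4 mg/L vs MTC 8 mg/L: below toxic threshold.

3.4 mg/L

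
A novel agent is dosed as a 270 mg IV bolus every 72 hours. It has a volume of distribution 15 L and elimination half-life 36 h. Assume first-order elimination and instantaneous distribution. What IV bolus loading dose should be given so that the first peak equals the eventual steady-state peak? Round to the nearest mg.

360 mg

f = (1/2)^(72/36) ≈ 0.250000; accumulation ratio R = 1/(1−f) ≈ 1.33333.
Loading dose to hit Cmax,ss on first dose: D_load = D_maint·R ≈ 270 × 1.33333 ≈ 360.00 mg.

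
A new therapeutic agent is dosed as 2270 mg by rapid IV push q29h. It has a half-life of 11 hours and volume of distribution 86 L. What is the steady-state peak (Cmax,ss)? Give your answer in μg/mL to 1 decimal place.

31.5 μg/mL

Over one 29-h interval, 29/11 ≈ 2.6364 half-lives elapse, leaving f ≈ 0.1608 of each dose.
Accumulation ratio R = 1/(1 − f) ≈ 1/0.8392 ≈ 1.1916.
Single-dose peak C₀ = D/Vd = 2270/86 ≈ 26.395 μg/mL.
Steady-state peak Cmax,ss = C₀·R ≈ 26.395 × 1.1916 ≈ 31.452 μg/mL.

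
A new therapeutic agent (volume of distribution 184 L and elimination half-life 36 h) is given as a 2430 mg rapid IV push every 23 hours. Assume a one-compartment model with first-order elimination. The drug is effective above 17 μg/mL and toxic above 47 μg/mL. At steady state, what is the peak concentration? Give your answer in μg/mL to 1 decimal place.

36.9 μg/mL

τ/t½ = 23/36 ≈ 0.63889, so fraction remaining f = (1/2)^(23/36) ≈ 0.6422.
Accumulation ratio R = 1/(1 − f) ≈ 1/0.3578 ≈ 2.7949.
Each bolus raises the concentration by D/Vd = 2430/184 ≈ 13.207 μg/mL.
Steady-state peak Cmax,ss = C₀·R ≈ 13.207 × 2.7949 ≈ 36.912 μg/mL.
Peak 36.9 μg/mL vs MTC 47 μg/mL: below toxic threshold.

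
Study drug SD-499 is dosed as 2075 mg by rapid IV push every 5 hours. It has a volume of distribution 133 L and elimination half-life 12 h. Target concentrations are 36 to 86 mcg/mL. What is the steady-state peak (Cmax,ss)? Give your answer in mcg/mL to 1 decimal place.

62.2 mcg/mL

Over one 5-h interval, 5/12 ≈ 0.41667 half-lives elapse, leaving f ≈ 0.7492 of each dose.
Accumulation ratio R = 1/(1 − f) ≈ 1/0.2508 ≈ 3.9872.
Each bolus raises the concentration by D/Vd = 2075/133 ≈ 15.602 mcg/mL.
Cmax,ss = C₀/(1 − f) ≈ 15.602/0.2508 ≈ 62.209 mcg/mL.
Peak 62.2 mcg/mL vs MTC 86 mcg/mL: below toxic threshold.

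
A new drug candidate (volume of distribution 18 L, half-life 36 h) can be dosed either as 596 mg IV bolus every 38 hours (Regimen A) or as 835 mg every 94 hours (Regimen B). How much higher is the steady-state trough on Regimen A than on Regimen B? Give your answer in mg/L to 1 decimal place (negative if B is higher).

21.6 mg/L

Regimen A: f = (1/2)^(38/36) ≈ 0.4811; Cmin,ss = (596/18)·f/(1−f) ≈ 30.699 mg/L.
Regimen B: f = (1/2)^(94/36) ≈ 0.1637; Cmin,ss = (835/18)·f/(1−f) ≈ 9.080 mg/L.
Difference ≈ 30.699 − 9.080 ≈ 21.619 mg/L.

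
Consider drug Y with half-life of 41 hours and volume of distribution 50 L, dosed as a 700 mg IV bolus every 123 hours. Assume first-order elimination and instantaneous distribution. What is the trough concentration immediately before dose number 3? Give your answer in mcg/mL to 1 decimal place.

f = (1/2)^(τ/t½) = (1/2)^(123/41) ≈ 0.1250.
C₀ = D/Vd = 700/50 ≈ 14.000 mcg/mL.
Before the 3rd dose, 2 doses have been given. Superposition: Cmin = C₀·(f + f²).
≈ 14.000 × (0.1250 + 0.0156) ≈ 14.000 × 0.1406 ≈ 1.968 mcg/mL.

2.0 mcg/mL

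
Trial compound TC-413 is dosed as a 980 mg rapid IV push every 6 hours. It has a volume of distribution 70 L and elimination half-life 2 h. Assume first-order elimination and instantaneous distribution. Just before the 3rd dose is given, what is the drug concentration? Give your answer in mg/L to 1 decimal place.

f = (1/2)^(τ/t½) = (1/2)^(6/2) ≈ 0.1250.
C₀ = D/Vd = 980/70 ≈ 14.000 mg/L.
Before the 3rd dose, 2 doses have been given. Superposition: Cmin = C₀·(f + f²).
≈ 14.000 × (0.1250 + 0.0156) ≈ 14.000 × 0.1406 ≈ 1.968 mg/L.

2.0 mg/L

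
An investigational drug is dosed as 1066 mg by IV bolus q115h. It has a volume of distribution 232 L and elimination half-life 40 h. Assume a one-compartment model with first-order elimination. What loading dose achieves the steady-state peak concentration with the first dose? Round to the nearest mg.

1234 mg

f = (1/2)^(115/40) ≈ 0.136313; accumulation ratio R = 1/(1−f) ≈ 1.15783.
Loading dose to hit Cmax,ss on first dose: D_load = D_maint·R ≈ 1066 × 1.15783 ≈ 1234.25 mg.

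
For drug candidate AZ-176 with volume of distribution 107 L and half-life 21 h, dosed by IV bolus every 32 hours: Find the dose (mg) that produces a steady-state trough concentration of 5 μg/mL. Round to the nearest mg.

1003 mg

τ/t½ = 32/21 ≈ 1.5238, so f = (1/2)^(32/21) ≈ 0.347766.
Cmin,ss = (D/Vd)·f/(1−f), so D = Cmin,ss·Vd·(1−f)/f.
D = 5 × 107 × (1−f)/f ≈ 5 × 107 × 1.87550 ≈ 1003.39 mg.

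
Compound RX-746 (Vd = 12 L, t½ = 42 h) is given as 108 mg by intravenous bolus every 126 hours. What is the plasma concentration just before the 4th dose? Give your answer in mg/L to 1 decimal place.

1.3 mg/L

f = (1/2)^(τ/t½) = (1/2)^(126/42) ≈ 0.1250.
C₀ = D/Vd = 108/12 ≈ 9.000 mg/L.
Before the 4th dose, 3 doses have been given. Superposition: Cmin = C₀·(f + f² + … + f^3).
≈ 9.000 × (0.1250 + 0.0156 + 0.0020) ≈ 9.000 × 0.1426 ≈ 1.283 mg/L.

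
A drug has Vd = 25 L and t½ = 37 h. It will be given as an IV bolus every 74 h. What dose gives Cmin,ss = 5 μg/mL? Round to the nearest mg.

τ/t½ = 74/37 ≈ 2, so f = (1/2)^(74/37) ≈ 0.250000.
Cmin,ss = (D/Vd)·f/(1−f), so D = Cmin,ss·Vd·(1−f)/f.
D = 5 × 25 × (1−f)/f ≈ 5 × 25 × 3.00000 ≈ 375.00 mg.

375 mg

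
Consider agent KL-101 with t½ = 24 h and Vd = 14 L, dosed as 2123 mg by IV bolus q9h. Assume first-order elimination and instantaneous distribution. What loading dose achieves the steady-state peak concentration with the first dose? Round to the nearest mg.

9275 mg

f = (1/2)^(9/24) ≈ 0.771105; accumulation ratio R = 1/(1−f) ≈ 4.36882.
Loading dose to hit Cmax,ss on first dose: D_load = D_maint·R ≈ 2123 × 4.36882 ≈ 9275.00 mg.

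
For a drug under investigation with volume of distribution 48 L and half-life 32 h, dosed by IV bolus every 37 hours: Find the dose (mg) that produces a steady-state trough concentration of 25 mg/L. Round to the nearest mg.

τ/t½ = 37/32 ≈ 1.1562, so f = (1/2)^(37/32) ≈ 0.448677.
Cmin,ss = (D/Vd)·f/(1−f), so D = Cmin,ss·Vd·(1−f)/f.
D = 25 × 48 × (1−f)/f ≈ 25 × 48 × 1.22877 ≈ 1474.52 mg.

1475 mg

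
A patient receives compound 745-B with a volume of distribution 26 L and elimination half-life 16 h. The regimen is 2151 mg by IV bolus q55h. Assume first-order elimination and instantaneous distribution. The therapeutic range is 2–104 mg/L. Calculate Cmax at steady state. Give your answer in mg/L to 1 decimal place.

Over one 55-h interval, 55/16 ≈ 3.4375 half-lives elapse, leaving f ≈ 0.0923 of each dose.
At steady state, accumulation factor R = 1/(1 − e^(−kτ)) ≈ 1.1017.
Each bolus raises the concentration by D/Vd = 2151/26 ≈ 82.731 mg/L.
Cmax,ss = C₀/(1 − f) ≈ 82.731/0.9077 ≈ 91.144 mg/L.
Peak 91.1 mg/L vs MTC 104 mg/L: below toxic threshold.

91.1 mg/L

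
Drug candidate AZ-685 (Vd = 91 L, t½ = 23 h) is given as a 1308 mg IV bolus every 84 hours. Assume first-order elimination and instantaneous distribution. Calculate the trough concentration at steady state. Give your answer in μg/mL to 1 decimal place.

k = ln2/t½ = ln2/23 ≈ 0.030137 h⁻¹; fraction remaining f = e^(−kτ) = e^(−0.030137×84) ≈ 0.0795.
At steady state, accumulation factor R = 1/(1 − e^(−kτ)) ≈ 1.0864.
Each bolus raises the concentration by D/Vd = 1308/91 ≈ 14.374 μg/mL.
Cmax,ss = C₀/(1 − f) ≈ 14.374/0.9205 ≈ 15.615 μg/mL.
One interval later, Cmin,ss = Cmax,ss·e^(−kτ) ≈ 15.615 × 0.0795 ≈ 1.241 μg/mL.

1.2 μg/mL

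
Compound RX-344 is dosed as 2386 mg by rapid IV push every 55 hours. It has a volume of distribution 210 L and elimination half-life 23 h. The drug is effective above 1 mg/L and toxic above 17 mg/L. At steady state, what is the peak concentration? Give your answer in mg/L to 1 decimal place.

14.0 mg/L

τ/t½ = 55/23 ≈ 2.3913, so fraction remaining f = (1/2)^(55/23) ≈ 0.1906.
At steady state, accumulation factor R = 1/(1 − e^(−kτ)) ≈ 1.2355.
Each bolus raises the concentration by D/Vd = 2386/210 ≈ 11.362 mg/L.
Steady-state peak Cmax,ss = C₀·R ≈ 11.362 × 1.2355 ≈ 14.038 mg/L.
Peak 14.0 mg/L vs MTC 17 mg/L: below toxic threshold.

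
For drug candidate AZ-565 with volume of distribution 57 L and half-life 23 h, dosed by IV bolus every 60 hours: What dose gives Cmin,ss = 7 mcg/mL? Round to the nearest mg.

τ/t½ = 60/23 ≈ 2.6087, so f = (1/2)^(60/23) ≈ 0.163947.
Cmin,ss = (D/Vd)·f/(1−f), so D = Cmin,ss·Vd·(1−f)/f.
D = 7 × 57 × (1−f)/f ≈ 7 × 57 × 5.09953 ≈ 2034.71 mg.

2035 mg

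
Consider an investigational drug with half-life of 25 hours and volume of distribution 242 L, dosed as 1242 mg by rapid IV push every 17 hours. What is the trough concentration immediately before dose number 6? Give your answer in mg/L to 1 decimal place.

f = (1/2)^(τ/t½) = (1/2)^(17/25) ≈ 0.6242.
C₀ = D/Vd = 1242/242 ≈ 5.132 mg/L.
Before the 6th dose, 5 doses have been given. Superposition: Cmin = C₀·(f + f² + … + f^5).
≈ 5.132 × (0.6242 + 0.3896 + 0.2432 + 0.1518 + 0.0948) ≈ 5.132 × 1.5036 ≈ 7.716 mg/L.

7.7 mg/L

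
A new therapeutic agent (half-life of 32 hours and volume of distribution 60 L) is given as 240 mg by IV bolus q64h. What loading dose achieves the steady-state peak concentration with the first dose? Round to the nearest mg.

f = (1/2)^(64/32) ≈ 0.250000; accumulation ratio R = 1/(1−f) ≈ 1.33333.
Loading dose to hit Cmax,ss on first dose: D_load = D_maint·R ≈ 240 × 1.33333 ≈ 320.00 mg.

320 mg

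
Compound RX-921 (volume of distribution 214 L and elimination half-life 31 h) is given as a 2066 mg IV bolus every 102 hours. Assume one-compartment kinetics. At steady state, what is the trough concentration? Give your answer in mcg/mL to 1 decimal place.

τ/t½ = 102/31 ≈ 3.2903, so fraction remaining f = (1/2)^(102/31) ≈ 0.1022.
Accumulation ratio R = 1/(1 − f) ≈ 1/0.8978 ≈ 1.1138.
Each bolus raises the concentration by D/Vd = 2066/214 ≈ 9.654 mcg/mL.
Steady-state peak Cmax,ss = C₀·R ≈ 9.654 × 1.1138 ≈ 10.753 mcg/mL.
One interval later, Cmin,ss = Cmax,ss·e^(−kτ) ≈ 10.753 × 0.1022 ≈ 1.099 mcg/mL.

1.1 mcg/mL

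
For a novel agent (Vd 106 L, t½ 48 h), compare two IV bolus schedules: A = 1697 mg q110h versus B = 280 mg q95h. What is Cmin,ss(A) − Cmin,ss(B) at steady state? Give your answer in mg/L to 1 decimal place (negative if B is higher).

Regimen A: f = (1/2)^(110/48) ≈ 0.2042; Cmin,ss = (1697/106)·f/(1−f) ≈ 4.108 mg/L.
Regimen B: f = (1/2)^(95/48) ≈ 0.2536; Cmin,ss = (280/106)·f/(1−f) ≈ 0.897 mg/L.
Difference ≈ 4.108 − 0.897 ≈ 3.211 mg/L.

3.2 mg/L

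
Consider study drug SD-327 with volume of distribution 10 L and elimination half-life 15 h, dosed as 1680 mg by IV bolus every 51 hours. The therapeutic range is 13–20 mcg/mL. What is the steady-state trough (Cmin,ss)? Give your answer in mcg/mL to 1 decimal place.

τ/t½ = 51/15 ≈ 3.4, so fraction remaining f = (1/2)^(51/15) ≈ 0.0947.
Accumulation ratio R = 1/(1 − f) ≈ 1/0.9053 ≈ 1.1046.
Single-dose peak C₀ = D/Vd = 1680/10 ≈ 168.000 mcg/mL.
Cmax,ss = C₀/(1 − f) ≈ 168.000/0.9053 ≈ 185.574 mcg/mL.
One interval later, Cmin,ss = Cmax,ss·e^(−kτ) ≈ 185.574 × 0.0947 ≈ 17.574 mcg/mL.
Trough 17.6 mcg/mL vs MEC 13 mcg/mL: adequate.

17.6 mcg/mL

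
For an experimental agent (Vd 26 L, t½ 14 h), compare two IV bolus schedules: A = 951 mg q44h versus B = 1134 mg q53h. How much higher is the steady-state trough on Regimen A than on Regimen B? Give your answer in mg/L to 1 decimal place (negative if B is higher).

1.3 mg/L

Regimen A: f = (1/2)^(44/14) ≈ 0.1132; Cmin,ss = (951/26)·f/(1−f) ≈ 4.669 mg/L.
Regimen B: f = (1/2)^(53/14) ≈ 0.0725; Cmin,ss = (1134/26)·f/(1−f) ≈ 3.409 mg/L.
Difference ≈ 4.669 − 3.409 ≈ 1.260 mg/L.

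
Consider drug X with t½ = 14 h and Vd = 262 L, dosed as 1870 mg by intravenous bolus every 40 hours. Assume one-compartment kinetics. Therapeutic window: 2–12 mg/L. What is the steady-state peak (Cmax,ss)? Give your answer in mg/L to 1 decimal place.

8.3 mg/L

k = ln2/t½ = ln2/14 ≈ 0.049511 h⁻¹; fraction remaining f = e^(−kτ) = e^(−0.049511×40) ≈ 0.1380.
At steady state, accumulation factor R = 1/(1 − e^(−kτ)) ≈ 1.1601.
Each bolus raises the concentration by D/Vd = 1870/262 ≈ 7.137 mg/L.
Steady-state peak Cmax,ss = C₀·R ≈ 7.137 × 1.1601 ≈ 8.280 mg/L.
Peak 8.3 mg/L vs MTC 12 mg/L: below toxic threshold.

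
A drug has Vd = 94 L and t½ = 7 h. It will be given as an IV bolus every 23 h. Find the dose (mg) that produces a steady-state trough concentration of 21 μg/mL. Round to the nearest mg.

τ/t½ = 23/7 ≈ 3.2857, so f = (1/2)^(23/7) ≈ 0.102542.
Cmin,ss = (D/Vd)·f/(1−f), so D = Cmin,ss·Vd·(1−f)/f.
D = 21 × 94 × (1−f)/f ≈ 21 × 94 × 8.75210 ≈ 17276.65 mg.

17277 mg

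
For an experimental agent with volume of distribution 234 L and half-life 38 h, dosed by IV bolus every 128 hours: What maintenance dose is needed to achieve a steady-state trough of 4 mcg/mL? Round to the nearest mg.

τ/t½ = 128/38 ≈ 3.3684, so f = (1/2)^(128/38) ≈ 0.096829.
Cmin,ss = (D/Vd)·f/(1−f), so D = Cmin,ss·Vd·(1−f)/f.
D = 4 × 234 × (1−f)/f ≈ 4 × 234 × 9.32748 ≈ 8730.52 mg.

8731 mg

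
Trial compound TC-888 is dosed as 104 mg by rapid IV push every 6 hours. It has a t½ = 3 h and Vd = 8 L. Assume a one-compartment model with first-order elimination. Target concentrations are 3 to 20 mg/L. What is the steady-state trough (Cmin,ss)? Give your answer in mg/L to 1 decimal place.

4.3 mg/L

τ = 6 h = 2 half-lives, so f = (1/2)^2 = 0.25.
At steady state, R = 1/(1 − 0.25) = 4/3.
Single-dose peak C₀ = D/Vd = 104/8 = 13 mg/L.
Steady-state peak Cmax,ss = C₀·R = 13 × 4/3 ≈ 17.333 mg/L.
Steady-state trough Cmin,ss = Cmax,ss·f ≈ 17.333 × 0.25 ≈ 4.333 mg/L.
Trough 4.3 mg/L vs MEC 3 mg/L: adequate.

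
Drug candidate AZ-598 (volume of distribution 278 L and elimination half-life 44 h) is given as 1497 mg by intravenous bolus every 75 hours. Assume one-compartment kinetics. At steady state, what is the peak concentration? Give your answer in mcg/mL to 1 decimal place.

7.8 mcg/mL

τ/t½ = 75/44 ≈ 1.7045, so fraction remaining f = (1/2)^(75/44) ≈ 0.3068.
At steady state, accumulation factor R = 1/(1 − e^(−kτ)) ≈ 1.4426.
Each bolus raises the concentration by D/Vd = 1497/278 ≈ 5.385 mcg/mL.
Steady-state peak Cmax,ss = C₀·R ≈ 5.385 × 1.4426 ≈ 7.768 mcg/mL.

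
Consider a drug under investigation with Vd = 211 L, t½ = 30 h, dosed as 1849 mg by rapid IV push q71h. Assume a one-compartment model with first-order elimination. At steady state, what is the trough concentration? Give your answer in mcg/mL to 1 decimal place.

τ/t½ = 71/30 ≈ 2.3667, so fraction remaining f = (1/2)^(71/30) ≈ 0.1939.
Single-dose peak C₀ = D/Vd = 1849/211 ≈ 8.763 mcg/mL.
Steady-state trough Cmin,ss = C₀·f/(1−f) ≈ 8.763 × 0.1939/0.8061 ≈ 2.108 mcg/mL.

2.1 mcg/mL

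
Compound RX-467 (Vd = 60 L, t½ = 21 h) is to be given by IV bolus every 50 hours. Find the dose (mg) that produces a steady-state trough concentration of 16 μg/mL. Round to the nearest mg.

τ/t½ = 50/21 ≈ 2.381, so f = (1/2)^(50/21) ≈ 0.191983.
Cmin,ss = (D/Vd)·f/(1−f), so D = Cmin,ss·Vd·(1−f)/f.
D = 16 × 60 × (1−f)/f ≈ 16 × 60 × 4.20879 ≈ 4040.44 mg.

4040 mg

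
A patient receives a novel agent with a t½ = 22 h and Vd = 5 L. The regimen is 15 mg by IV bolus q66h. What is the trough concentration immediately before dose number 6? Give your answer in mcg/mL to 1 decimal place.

f = (1/2)^(τ/t½) = (1/2)^(66/22) ≈ 0.1250.
C₀ = D/Vd = 15/5 ≈ 3.000 mcg/mL.
Before the 6th dose, 5 doses have been given. Superposition: Cmin = C₀·(f + f² + … + f^5).
≈ 3.000 × (0.1250 + 0.0156 + 0.0020 + 0.0002 + 0.0000) ≈ 3.000 × 0.1428 ≈ 0.428 mcg/mL.

0.4 mcg/mL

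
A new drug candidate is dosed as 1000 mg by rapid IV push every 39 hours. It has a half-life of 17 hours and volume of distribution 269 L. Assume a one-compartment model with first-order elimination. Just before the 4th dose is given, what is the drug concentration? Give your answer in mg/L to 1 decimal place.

0.9 mg/L

f = (1/2)^(τ/t½) = (1/2)^(39/17) ≈ 0.2039.
C₀ = D/Vd = 1000/269 ≈ 3.717 mg/L.
Before the 4th dose, 3 doses have been given. Superposition: Cmin = C₀·(f + f² + … + f^3).
≈ 3.717 × (0.2039 + 0.0416 + 0.0085) ≈ 3.717 × 0.2540 ≈ 0.944 mg/L.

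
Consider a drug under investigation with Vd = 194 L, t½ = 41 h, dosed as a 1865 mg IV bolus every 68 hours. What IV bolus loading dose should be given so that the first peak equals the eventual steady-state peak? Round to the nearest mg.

2730 mg

f = (1/2)^(68/41) ≈ 0.316760; accumulation ratio R = 1/(1−f) ≈ 1.46361.
Loading dose to hit Cmax,ss on first dose: D_load = D_maint·R ≈ 1865 × 1.46361 ≈ 2729.63 mg.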